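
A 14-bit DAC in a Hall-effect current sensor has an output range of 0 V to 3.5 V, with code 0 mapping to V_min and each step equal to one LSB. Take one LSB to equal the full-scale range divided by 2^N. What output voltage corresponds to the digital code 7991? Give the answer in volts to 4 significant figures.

V_FS = 3.5 V. LSB = 3.5 V / 2^14.
Output = V_min + (7991/16384) × range = 0 + 0.487732 × 3.5 V
      = 0 V + 1.70706 V = 1.70706 V.

1.707 V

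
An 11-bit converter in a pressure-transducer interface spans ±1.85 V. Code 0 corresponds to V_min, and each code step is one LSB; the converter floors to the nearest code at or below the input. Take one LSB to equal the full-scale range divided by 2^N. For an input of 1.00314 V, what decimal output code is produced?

The full-scale span is 1.85 − (-1.85) = 3.7 V. LSB = 3.7 V / 2^11 ≈ 1.807 mV.
(V_in − V_min) × 2^11/range = (1.00314 − (-1.85)) × 2048/3.7 = 1579.252.
Floor → code = 1579.

1579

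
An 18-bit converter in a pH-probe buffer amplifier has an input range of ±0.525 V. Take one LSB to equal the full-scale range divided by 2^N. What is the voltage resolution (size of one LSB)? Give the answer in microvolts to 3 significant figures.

Full-scale range = 0.525 V − (-0.525 V) = 1.05 V.
Number of codes = 2^18 = 262144.
One LSB is 1.05 V / 262144 = 4.01 µV.

4.01 µV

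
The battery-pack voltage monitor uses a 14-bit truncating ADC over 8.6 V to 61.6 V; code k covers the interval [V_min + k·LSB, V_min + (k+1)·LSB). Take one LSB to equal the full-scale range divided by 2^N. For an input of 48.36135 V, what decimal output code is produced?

Full-scale range = 61.6 V − (8.6 V) = 53 V. LSB = 53 V / 2^14 ≈ 3.235 mV.
code = ⌊(V_in − V_min)/LSB⌋ = ⌊(V_in − V_min) × 2^14 / range⌋
     = ⌊(48.36135 − (8.6)) × 16384 / 53⌋ = ⌊39.76135 × 16384/53⌋
     = ⌊12291.509⌋ = 12291.

12291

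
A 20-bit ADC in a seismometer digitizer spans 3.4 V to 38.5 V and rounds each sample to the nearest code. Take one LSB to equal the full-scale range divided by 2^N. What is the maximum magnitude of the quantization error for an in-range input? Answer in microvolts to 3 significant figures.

16.7 µV

Range = 38.5 − (3.4) = 35.1 V.
One LSB is 35.1 V / 1048576 = 33.474 µV.
|e|_max = LSB/2 = 16.7 µV.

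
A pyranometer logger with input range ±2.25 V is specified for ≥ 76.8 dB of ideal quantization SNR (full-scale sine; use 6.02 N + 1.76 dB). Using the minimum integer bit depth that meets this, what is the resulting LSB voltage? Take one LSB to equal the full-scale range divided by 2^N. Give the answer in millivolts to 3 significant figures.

Full-scale range = 2.25 V − (-2.25 V) = 4.5 V.
6.02 N + 1.76 ≥ 76.8 gives N ≥ 12.465, so the minimum integer is 13.
LSB = 4.5 V / 2^13 = 0.549 mV.

0.549 mV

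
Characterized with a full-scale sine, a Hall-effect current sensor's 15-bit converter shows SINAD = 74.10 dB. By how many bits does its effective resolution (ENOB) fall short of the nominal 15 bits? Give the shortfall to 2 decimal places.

ENOB = (SINAD − 1.76)/6.02 = (74.10 − 1.76)/6.02 = 12.0166 bits.
Shortfall = 15 − 12.0166 = 2.9834 bits.

2.98 bits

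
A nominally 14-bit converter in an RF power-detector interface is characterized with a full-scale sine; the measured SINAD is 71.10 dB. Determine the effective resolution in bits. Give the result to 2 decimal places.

(71.10 − 1.76) / 6.02 = 69.34/6.02 = 11.5183 effective bits.

11.52 bits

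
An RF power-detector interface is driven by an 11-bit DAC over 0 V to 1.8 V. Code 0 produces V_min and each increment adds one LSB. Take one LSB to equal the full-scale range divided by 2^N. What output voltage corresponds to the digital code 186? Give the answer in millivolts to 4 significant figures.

Span = 1.8 V. LSB = 1.8 V / 2^11.
V_out = 0 + 186 × (1.8/2048) V
      = 0 + 0.163477 = 0.163477 V.

163.5 mV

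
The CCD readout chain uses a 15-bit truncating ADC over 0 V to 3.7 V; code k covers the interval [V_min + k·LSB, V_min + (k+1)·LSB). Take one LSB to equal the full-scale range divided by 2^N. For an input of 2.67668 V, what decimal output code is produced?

23705

Range is 3.7 V. LSB = 3.7 V / 2^15 ≈ 112.9 µV.
V_in − V_min = 2.67668 − (0) = 2.67668 V.
Divide by LSB: 2.67668 × 32768/3.7 = 23705.2568.
Truncating gives code 23705.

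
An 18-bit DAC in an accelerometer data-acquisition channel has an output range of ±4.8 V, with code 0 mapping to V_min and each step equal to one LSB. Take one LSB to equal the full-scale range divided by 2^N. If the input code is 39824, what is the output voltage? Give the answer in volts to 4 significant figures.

The full-scale span is 4.8 − (-4.8) = 9.6 V. LSB = 9.6 V / 2^18.
V_out = -4.8 + 39824 × (9.6/262144) V
      = -4.8 + 1.45840 = -3.34160 V.

-3.342 V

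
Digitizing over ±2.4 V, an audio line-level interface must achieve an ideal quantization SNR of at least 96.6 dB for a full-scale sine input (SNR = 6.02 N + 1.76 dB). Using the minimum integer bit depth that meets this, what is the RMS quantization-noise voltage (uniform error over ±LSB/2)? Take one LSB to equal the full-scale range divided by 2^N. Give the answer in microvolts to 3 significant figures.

21.1 µV

Span: 2.4 V − (-2.4 V) = 4.8 V.
N ≥ (96.6 − 1.76)/6.02 = 15.754 → N_min = 16.
LSB = 4.8 V / 2^16 = 73.242 µV.
V_rms = LSB/√12 = 21.1 µV.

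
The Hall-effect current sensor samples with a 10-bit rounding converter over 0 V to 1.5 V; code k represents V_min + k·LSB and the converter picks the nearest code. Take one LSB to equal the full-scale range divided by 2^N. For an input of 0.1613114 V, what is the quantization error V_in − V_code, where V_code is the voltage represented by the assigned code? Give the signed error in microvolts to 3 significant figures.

Full-scale range = 1.5 V. LSB = 1.5 V / 2^10 ≈ 1.465 mV.
(0.1613114 − (0)) / LSB = 0.1613114 × 1024/1.5 = 110.1219. Nearest integer: k = 110.
V_code = 0 + (110/1024) × 1.5 = 0.1611328125 V.
e = 0.1613114 − (0.1611328125) = +179 µV.

+179 µV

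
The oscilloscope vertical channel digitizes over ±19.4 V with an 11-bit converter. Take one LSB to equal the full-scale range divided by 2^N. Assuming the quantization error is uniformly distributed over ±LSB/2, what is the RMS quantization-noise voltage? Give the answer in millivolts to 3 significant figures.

5.47 mV

Range = 19.4 − (-19.4) = 38.8 V.
LSB = 38.8 V ÷ 2^11 = 38.8/2048 V = 18.945 mV.
V_rms = LSB/√12 = 18.945 mV / √12 = 5.47 mV.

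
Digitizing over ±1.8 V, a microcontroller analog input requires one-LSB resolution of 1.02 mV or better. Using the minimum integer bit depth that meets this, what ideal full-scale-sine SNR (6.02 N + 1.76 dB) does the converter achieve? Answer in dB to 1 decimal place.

The full-scale span is 1.8 − (-1.8) = 3.6 V.
3.6 V / 1.02 mV = 3529. Since 2^11 = 2048 and 2^12 = 4096, N = 12.
SNR = 6.02 × 12 + 1.76 = 74.00 dB.

74.0 dB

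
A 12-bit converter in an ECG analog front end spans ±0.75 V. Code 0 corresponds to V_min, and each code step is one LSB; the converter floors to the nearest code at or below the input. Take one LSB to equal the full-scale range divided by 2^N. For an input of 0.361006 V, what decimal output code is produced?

The full-scale span is 0.75 − (-0.75) = 1.5 V. LSB = 1.5 V / 2^12 ≈ 366.2 µV.
V_in − V_min = 0.361006 − (-0.75) = 1.111006 V.
Divide by LSB: 1.111006 × 4096/1.5 = 3033.7871.
Truncating gives code 3033.

3033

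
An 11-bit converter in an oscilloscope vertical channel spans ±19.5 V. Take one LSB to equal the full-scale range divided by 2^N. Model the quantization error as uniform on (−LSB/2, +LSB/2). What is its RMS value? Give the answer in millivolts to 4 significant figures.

5.497 mV

Range = 19.5 − (-19.5) = 39 V.
Step size = 39/2048 V = 19.0430 mV.
For a uniform distribution on [−LSB/2, +LSB/2], V_rms = LSB/√12 = 19.0430 mV/3.4641 = 5.497 mV.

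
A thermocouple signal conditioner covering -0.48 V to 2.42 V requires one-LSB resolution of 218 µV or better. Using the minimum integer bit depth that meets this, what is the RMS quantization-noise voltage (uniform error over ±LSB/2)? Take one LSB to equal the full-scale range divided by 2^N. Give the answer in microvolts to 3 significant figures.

Full-scale range = 2.42 V − (-0.48 V) = 2.9 V.
2.9 V / 218 µV = 13300. Since 2^13 = 8192 and 2^14 = 16384, N = 14.
Step size = 2.9/16384 V = 177.00 µV.
RMS noise = LSB/√12 = 51.1 µV.

51.1 µV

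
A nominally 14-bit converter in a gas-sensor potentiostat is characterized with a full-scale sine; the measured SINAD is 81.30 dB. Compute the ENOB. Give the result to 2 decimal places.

Inverting SNR = 6.02 N + 1.76: N_eff = (81.30 − 1.76)/6.02 = 13.2126.

13.21 bits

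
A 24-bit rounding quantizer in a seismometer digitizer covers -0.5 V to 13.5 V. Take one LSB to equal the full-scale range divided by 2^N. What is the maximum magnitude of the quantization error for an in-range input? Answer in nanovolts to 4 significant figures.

Span: 13.5 V − (-0.5 V) = 14 V.
LSB = 14 V ÷ 2^24 = 14/16777216 V = 0.834465 µV.
Worst-case error for round-to-nearest is half an LSB: 417.2 nV.

417.2 nV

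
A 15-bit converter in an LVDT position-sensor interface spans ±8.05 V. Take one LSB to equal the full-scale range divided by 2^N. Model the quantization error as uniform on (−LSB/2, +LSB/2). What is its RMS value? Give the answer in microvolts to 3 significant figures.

Full-scale range = 8.05 V − (-8.05 V) = 16.1 V.
LSB = 16.1 V ÷ 2^15 = 16.1/32768 V = 491.33 µV.
σ_q = LSB/√12 = 491.33 µV/3.4641 = 142 µV.

142 µV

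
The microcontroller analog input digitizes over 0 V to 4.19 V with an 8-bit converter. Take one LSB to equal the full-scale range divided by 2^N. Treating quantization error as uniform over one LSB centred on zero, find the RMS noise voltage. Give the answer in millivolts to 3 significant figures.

Full-scale range = 4.19 V.
LSB = 4.19 V / 2^8 = 16.367 mV.
V_rms = LSB/√12 = 16.367 mV / √12 = 4.72 mV.

4.72 mV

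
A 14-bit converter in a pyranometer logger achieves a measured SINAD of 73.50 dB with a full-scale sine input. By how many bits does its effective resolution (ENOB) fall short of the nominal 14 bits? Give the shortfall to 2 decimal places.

ENOB = (SINAD − 1.76)/6.02 = (73.50 − 1.76)/6.02 = 11.9169 bits.
Shortfall = 14 − 11.9169 = 2.0831 bits.

2.08 bits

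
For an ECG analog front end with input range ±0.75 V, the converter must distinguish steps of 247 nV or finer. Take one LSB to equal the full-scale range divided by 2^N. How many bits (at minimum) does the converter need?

Range = 0.75 − (-0.75) = 1.5 V.
Levels needed ≥ 1.5/247 nV = 6.073e6. 2^23 = 8388608 suffices, so N_min = 23.

23 bits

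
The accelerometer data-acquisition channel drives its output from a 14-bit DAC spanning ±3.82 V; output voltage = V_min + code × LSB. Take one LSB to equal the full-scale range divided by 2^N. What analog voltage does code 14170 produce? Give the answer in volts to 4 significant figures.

Full-scale range = 3.82 V − (-3.82 V) = 7.64 V. LSB = 7.64 V / 2^14.
V_out = -3.82 + 14170 × (7.64/16384) V
      = -3.82 + 6.60759 = 2.78759 V.

2.788 V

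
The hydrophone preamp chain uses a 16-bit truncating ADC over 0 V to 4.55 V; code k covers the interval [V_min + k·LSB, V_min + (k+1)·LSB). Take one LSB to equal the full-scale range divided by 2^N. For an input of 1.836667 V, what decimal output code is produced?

26454

Span = 4.55 V. LSB = 4.55 V / 2^16 ≈ 69.43 µV.
code = ⌊(V_in − V_min)/LSB⌋ = ⌊(V_in − V_min) × 2^16 / range⌋
     = ⌊(1.836667 − (0)) × 65536 / 4.55⌋ = ⌊1.836667 × 65536/4.55⌋
     = ⌊26454.463⌋ = 26454.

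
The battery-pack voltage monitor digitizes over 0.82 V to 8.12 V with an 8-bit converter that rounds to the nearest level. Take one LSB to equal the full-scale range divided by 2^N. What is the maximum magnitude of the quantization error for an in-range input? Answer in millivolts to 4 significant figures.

14.26 mV

Span: 8.12 V − (0.82 V) = 7.3 V.
LSB = 7.3 V ÷ 2^8 = 7.3/256 V = 28.5156 mV.
|e|_max = LSB/2 = 14.26 mV.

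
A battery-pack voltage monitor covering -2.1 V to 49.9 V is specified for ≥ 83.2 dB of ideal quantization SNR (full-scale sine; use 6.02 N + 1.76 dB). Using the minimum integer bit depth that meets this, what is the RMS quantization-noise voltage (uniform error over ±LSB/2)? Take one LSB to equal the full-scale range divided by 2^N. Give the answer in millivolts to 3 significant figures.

The full-scale span is 49.9 − (-2.1) = 52 V.
N ≥ (83.2 − 1.76)/6.02 = 13.528 → N_min = 14.
Step size = 52/16384 V = 3.1738 mV.
V_rms = LSB/√12 = 0.916 mV.

0.916 mV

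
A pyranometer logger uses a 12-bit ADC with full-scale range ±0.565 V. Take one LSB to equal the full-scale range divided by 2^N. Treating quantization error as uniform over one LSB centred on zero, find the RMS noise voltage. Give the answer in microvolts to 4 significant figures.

Span: 0.565 V − (-0.565 V) = 1.13 V.
Step size = 1.13/4096 V = 275.879 µV.
σ_q = LSB/√12 = 275.879 µV/3.4641 = 79.64 µV.

79.64 µV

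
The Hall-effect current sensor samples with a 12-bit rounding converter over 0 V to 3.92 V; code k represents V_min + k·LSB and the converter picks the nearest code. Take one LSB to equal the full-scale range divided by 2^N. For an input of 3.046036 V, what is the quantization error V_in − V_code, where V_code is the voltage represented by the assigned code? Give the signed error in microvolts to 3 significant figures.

Range is 3.92 V. LSB = 3.92 V / 2^12 ≈ 0.9570 mV.
Position in LSBs: (3.046036 − (0)) × 4096/3.92 = 3182.7968; rounding gives k = 3183.
V_code = 0 + (3183/4096) × 3.92 = 3.046230469 V.
Error = V_in − V_code = 3.046036 − (3.046230469) = −194 µV.

−194 µV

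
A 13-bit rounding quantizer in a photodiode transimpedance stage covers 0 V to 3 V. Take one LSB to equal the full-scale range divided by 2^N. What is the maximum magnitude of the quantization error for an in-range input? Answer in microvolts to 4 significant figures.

Full-scale range = 3 V.
Step size = 3/8192 V = 366.211 µV.
Worst-case error for round-to-nearest is half an LSB: 183.1 µV.

183.1 µV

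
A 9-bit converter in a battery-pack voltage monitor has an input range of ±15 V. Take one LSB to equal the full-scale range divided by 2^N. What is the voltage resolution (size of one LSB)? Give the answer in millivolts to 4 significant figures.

Range = 15 − (-15) = 30 V.
2^9 = 512 levels.
Step size = 30/512 V = 58.59 mV.

58.59 mV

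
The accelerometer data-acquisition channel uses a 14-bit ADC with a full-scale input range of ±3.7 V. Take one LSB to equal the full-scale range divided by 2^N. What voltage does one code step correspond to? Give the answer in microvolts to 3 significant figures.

452 µV

Span: 3.7 V − (-3.7 V) = 7.4 V.
Number of codes = 2^14 = 16384.
LSB = 7.4 V / 2^14 = 452 µV.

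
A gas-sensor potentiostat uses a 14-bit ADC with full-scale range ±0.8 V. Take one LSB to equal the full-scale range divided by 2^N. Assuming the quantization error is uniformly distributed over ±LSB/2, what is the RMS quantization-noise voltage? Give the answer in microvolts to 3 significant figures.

28.2 µV

The full-scale span is 0.8 − (-0.8) = 1.6 V.
LSB = 1.6 V ÷ 2^14 = 1.6/16384 V = 97.656 µV.
For a uniform distribution on [−LSB/2, +LSB/2], V_rms = LSB/√12 = 97.656 µV/3.4641 = 28.2 µV.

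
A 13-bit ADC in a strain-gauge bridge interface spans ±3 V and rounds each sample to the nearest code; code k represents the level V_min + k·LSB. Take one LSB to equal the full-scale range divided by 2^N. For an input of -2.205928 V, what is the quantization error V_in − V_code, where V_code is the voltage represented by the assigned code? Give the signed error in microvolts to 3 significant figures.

Range = 3 − (-3) = 6 V. LSB = 6 V / 2^13 ≈ 0.7324 mV.
Position in LSBs: (-2.205928 − (-3)) × 8192/6 = 1084.1730; rounding gives k = 1084.
V_code = -3 + (1084/8192) × 6 = -2.206054688 V.
e = -2.205928 − (-2.206054688) = +127 µV.

+127 µV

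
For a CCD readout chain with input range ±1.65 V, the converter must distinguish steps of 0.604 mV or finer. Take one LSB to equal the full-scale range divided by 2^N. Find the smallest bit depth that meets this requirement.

13 bits

Span: 1.65 V − (-1.65 V) = 3.3 V.
3.3 V / 0.604 mV = 5464. Since 2^12 = 4096 and 2^13 = 8192, N = 13.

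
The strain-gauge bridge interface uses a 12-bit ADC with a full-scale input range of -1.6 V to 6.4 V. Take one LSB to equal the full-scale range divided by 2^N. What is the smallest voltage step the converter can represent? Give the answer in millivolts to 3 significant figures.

1.95 mV

Full-scale range = 6.4 V − (-1.6 V) = 8 V.
2^12 = 4096 levels.
One LSB is 8 V / 4096 = 1.95 mV.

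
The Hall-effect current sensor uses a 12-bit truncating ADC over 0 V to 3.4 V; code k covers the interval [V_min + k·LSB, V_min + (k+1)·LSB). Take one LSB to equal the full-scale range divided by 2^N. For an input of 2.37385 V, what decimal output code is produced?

2859

V_FS = 3.4 V. LSB = 3.4 V / 2^12 ≈ 0.8301 mV.
(V_in − V_min) × 2^12/range = (2.37385 − (0)) × 4096/3.4 = 2859.791.
Floor → code = 2859.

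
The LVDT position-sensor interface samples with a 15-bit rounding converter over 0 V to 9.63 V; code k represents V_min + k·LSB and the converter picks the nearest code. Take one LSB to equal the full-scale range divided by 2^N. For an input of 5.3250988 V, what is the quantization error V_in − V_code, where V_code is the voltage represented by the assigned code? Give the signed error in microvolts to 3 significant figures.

Range is 9.63 V. LSB = 9.63 V / 2^15 ≈ 293.9 µV.
(V_in − V_min)/LSB = (5.3250988 − (0)) × 32768/9.63 = 18119.7131 → nearest code k = 18120.
Reconstructed level: 0 + 18120 × 9.63/32768 V = 5.3251831055 V.
Error = V_in − V_code = 5.3250988 − (5.3251831055) = −84.3 µV.

−84.3 µV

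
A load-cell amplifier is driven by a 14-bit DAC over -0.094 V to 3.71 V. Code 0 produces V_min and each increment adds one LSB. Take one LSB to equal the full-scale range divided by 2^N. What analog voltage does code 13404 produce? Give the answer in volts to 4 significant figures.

Span: 3.71 V − (-0.094 V) = 3.804 V. LSB = 3.804 V / 2^14.
V_out = -0.094 + 13404 × (3.804/16384) V
      = -0.094 V + 3.11211 V = 3.01811 V.

3.018 V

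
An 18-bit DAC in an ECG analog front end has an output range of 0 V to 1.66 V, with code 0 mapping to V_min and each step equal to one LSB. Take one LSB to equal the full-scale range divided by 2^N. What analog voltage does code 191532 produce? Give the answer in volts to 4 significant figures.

1.213 V

V_FS = 1.66 V. LSB = 1.66 V / 2^18.
Output = V_min + (191532/262144) × range = 0 + 0.730637 × 1.66 V
      = 0 + 1.21286 = 1.21286 V.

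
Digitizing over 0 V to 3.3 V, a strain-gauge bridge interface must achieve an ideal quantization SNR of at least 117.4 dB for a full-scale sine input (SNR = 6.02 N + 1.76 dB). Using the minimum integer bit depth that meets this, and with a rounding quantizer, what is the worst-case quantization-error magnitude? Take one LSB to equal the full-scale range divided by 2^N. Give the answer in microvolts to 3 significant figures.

1.57 µV

Full-scale range = 3.3 V.
Solving 6.02 N ≥ 117.4 − 1.76: N ≥ 19.209. Round up → N = 20.
LSB = 3.3 V / 2^20 = 3.1471 µV.
Half an LSB is 1.57 µV.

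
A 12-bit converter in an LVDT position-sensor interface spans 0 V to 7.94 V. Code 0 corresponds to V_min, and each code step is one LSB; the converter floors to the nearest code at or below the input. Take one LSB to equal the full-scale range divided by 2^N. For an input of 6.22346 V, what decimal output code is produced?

V_FS = 7.94 V. LSB = 7.94 V / 2^12 ≈ 1.938 mV.
(V_in − V_min) × 2^12/range = (6.22346 − (0)) × 4096/7.94 = 3210.490.
Floor → code = 3210.

3210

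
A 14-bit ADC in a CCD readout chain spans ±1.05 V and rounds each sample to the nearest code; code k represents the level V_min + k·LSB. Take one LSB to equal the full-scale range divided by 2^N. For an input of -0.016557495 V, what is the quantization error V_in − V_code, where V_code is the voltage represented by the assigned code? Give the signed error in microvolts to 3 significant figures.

The full-scale span is 1.05 − (-1.05) = 2.1 V. LSB = 2.1 V / 2^14 ≈ 128.2 µV.
Position in LSBs: (-0.016557495 − (-1.05)) × 16384/2.1 = 8062.8200; rounding gives k = 8063.
Reconstructed level: -1.05 + 8063 × 2.1/16384 V = -0.016534423828 V.
e = -0.016557495 − (-0.016534423828) = −23.1 µV.

−23.1 µV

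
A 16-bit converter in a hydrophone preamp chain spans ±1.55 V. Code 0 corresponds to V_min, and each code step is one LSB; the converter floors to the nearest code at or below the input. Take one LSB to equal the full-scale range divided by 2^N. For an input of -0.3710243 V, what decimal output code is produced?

The full-scale span is 1.55 − (-1.55) = 3.1 V. LSB = 3.1 V / 2^16 ≈ 47.30 µV.
V_in − V_min = -0.3710243 − (-1.55) = 1.1789757 V.
Divide by LSB: 1.1789757 × 65536/3.1 = 24924.3069.
Truncating gives code 24924.

24924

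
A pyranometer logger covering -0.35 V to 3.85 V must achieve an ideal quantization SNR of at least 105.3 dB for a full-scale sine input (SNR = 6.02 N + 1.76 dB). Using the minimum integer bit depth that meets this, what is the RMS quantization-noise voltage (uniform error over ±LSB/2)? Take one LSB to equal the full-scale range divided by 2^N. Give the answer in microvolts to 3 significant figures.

4.63 µV

Range = 3.85 − (-0.35) = 4.2 V.
6.02 N + 1.76 ≥ 105.3 gives N ≥ 17.199, so the minimum integer is 18.
LSB = 4.2 V / 2^18 = 16.022 µV.
RMS noise = LSB/√12 = 4.63 µV.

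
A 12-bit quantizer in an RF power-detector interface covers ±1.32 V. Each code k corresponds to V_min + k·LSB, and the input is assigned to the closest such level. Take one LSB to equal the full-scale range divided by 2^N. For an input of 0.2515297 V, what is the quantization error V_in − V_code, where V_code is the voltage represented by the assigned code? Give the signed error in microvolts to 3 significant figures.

Full-scale range = 1.32 V − (-1.32 V) = 2.64 V. LSB = 2.64 V / 2^12 ≈ 0.6445 mV.
(V_in − V_min)/LSB = (0.2515297 − (-1.32)) × 4096/2.64 = 2438.2521 → nearest code k = 2438.
Reconstructed level: -1.32 + 2438 × 2.64/4096 V = 0.2513671875 V.
V_in − V_code = 0.2515297 − (0.2513671875) = +163 µV.

+163 µV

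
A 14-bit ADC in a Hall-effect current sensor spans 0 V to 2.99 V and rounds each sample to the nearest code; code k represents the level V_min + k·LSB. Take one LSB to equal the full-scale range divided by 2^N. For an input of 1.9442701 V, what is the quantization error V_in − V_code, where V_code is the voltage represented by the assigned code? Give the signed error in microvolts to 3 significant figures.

−32.9 µV

Full-scale range = 2.99 V. LSB = 2.99 V / 2^14 ≈ 182.5 µV.
(1.9442701 − (0)) / LSB = 1.9442701 × 16384/2.99 = 10653.8198. Nearest integer: k = 10654.
Reconstructed level: 0 + 10654 × 2.99/16384 V = 1.9443029785 V.
Error = V_in − V_code = 1.9442701 − (1.9443029785) = −32.9 µV.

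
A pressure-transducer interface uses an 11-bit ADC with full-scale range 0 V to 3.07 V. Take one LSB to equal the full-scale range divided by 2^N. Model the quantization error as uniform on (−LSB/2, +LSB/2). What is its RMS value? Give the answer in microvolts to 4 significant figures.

V_FS = 3.07 V.
One LSB is 3.07 V / 2048 = 1.49902 mV.
V_rms = LSB/√12 = 1.49902 mV / √12 = 432.7 µV.

432.7 µV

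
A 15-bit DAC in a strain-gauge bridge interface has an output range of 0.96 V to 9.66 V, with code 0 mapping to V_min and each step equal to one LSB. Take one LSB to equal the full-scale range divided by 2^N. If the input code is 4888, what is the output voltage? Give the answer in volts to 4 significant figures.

2.258 V

Full-scale range = 9.66 V − (0.96 V) = 8.7 V. LSB = 8.7 V / 2^15.
V_out = V_min + code × LSB = 0.96 V + 4888 × 8.7 V / 32768
      = 0.96 + 1.29778 = 2.25778 V.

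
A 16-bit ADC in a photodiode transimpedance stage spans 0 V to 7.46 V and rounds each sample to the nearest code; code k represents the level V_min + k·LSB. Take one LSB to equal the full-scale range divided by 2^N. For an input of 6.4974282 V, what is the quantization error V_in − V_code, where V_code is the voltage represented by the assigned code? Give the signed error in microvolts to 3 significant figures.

−20.5 µV

Span = 7.46 V. LSB = 7.46 V / 2^16 ≈ 113.8 µV.
Position in LSBs: (6.4974282 − (0)) × 65536/7.46 = 57079.8196; rounding gives k = 57080.
Reconstructed level: 0 + 57080 × 7.46/65536 V = 6.4974487305 V.
Error = V_in − V_code = 6.4974282 − (6.4974487305) = −20.5 µV.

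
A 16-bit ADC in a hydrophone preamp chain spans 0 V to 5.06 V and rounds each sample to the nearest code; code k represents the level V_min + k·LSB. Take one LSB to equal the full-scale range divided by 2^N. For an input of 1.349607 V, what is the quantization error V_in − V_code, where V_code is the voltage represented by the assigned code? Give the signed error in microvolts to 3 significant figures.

−14.6 µV

V_FS = 5.06 V. LSB = 5.06 V / 2^16 ≈ 77.21 µV.
Position in LSBs: (1.349607 − (0)) × 65536/5.06 = 17479.8111; rounding gives k = 17480.
Reconstructed level: 0 + 17480 × 5.06/65536 V = 1.3496215820 V.
V_in − V_code = 1.349607 − (1.3496215820) = −14.6 µV.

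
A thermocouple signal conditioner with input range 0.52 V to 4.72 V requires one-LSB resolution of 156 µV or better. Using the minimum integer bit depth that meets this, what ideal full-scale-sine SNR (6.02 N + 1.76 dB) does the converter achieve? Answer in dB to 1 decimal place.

Span: 4.72 V − (0.52 V) = 4.2 V.
Levels needed ≥ 4.2/156 µV = 26920. 2^15 = 32768 suffices, so N_min = 15.
6.02(15) + 1.76 = 92.06 dB.

92.1 dB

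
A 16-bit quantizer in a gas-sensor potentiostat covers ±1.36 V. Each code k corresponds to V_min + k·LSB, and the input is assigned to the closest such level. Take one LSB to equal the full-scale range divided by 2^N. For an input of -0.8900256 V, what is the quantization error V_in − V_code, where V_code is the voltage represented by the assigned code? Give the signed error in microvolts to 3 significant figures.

−15.8 µV

Range = 1.36 − (-1.36) = 2.72 V. LSB = 2.72 V / 2^16 ≈ 41.50 µV.
(V_in − V_min)/LSB = (-0.8900256 − (-1.36)) × 65536/2.72 = 11323.6185 → nearest code k = 11324.
V_code = -1.36 + (11324/65536) × 2.72 = -0.89000976563 V.
e = -0.8900256 − (-0.89000976563) = −15.8 µV.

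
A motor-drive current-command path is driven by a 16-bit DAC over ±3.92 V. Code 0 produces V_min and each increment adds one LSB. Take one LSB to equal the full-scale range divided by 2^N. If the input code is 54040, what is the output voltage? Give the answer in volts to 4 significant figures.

2.545 V

Full-scale range = 3.92 V − (-3.92 V) = 7.84 V. LSB = 7.84 V / 2^16.
V_out = V_min + code × LSB = -3.92 V + 54040 × 7.84 V / 65536
      = -3.92 + 6.46475 = 2.54475 V.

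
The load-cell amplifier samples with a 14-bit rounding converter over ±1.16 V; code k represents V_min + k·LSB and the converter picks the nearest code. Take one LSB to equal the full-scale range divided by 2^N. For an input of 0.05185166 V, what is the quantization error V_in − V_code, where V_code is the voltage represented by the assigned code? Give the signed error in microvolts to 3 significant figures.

+25.5 µV

The full-scale span is 1.16 − (-1.16) = 2.32 V. LSB = 2.32 V / 2^14 ≈ 141.6 µV.
Position in LSBs: (0.05185166 − (-1.16)) × 16384/2.32 = 8558.1800; rounding gives k = 8558.
Reconstructed level: -1.16 + 8558 × 2.32/16384 V = 0.051826171875 V.
V_in − V_code = 0.05185166 − (0.051826171875) = +25.5 µV.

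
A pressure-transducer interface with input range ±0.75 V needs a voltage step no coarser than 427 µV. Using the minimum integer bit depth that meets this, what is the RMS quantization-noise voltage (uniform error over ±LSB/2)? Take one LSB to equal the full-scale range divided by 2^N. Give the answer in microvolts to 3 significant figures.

106 µV

Span: 0.75 V − (-0.75 V) = 1.5 V.
1.5 V / 427 µV = 3513. Since 2^11 = 2048 and 2^12 = 4096, N = 12.
LSB = 1.5 V ÷ 2^12 = 1.5/4096 V = 366.21 µV.
V_rms = LSB/√12 = 106 µV.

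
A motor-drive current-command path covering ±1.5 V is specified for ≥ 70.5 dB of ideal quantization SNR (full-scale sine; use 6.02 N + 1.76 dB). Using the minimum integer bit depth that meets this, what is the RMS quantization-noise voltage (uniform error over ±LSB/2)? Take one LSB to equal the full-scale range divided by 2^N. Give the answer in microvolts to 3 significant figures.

Span: 1.5 V − (-1.5 V) = 3 V.
Required N = ⌈(70.5 − 1.76)/6.02⌉ = ⌈11.419⌉ = 12.
LSB = 3 V / 2^12 = 0.73242 mV.
RMS noise = LSB/√12 = 211 µV.

211 µV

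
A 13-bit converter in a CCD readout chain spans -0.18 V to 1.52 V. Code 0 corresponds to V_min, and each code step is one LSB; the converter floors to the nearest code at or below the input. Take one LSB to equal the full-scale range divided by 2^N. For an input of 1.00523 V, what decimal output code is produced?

5711

Full-scale range = 1.52 V − (-0.18 V) = 1.7 V. LSB = 1.7 V / 2^13 ≈ 207.5 µV.
code = ⌊(V_in − V_min)/LSB⌋ = ⌊(V_in − V_min) × 2^13 / range⌋
     = ⌊(1.00523 − (-0.18)) × 8192 / 1.7⌋ = ⌊1.18523 × 8192/1.7⌋
     = ⌊5711.414⌋ = 5711.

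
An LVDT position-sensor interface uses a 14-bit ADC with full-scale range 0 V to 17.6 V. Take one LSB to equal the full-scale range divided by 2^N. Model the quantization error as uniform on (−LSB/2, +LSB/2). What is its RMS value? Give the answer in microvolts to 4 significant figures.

310.1 µV

Full-scale range = 17.6 V.
One LSB is 17.6 V / 16384 = 1.07422 mV.
V_rms = LSB/√12 = 1.07422 mV / √12 = 310.1 µV.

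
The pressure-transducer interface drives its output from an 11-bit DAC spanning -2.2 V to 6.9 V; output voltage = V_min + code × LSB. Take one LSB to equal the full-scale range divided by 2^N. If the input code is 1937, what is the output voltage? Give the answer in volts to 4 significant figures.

6.407 V

Span: 6.9 V − (-2.2 V) = 9.1 V. LSB = 9.1 V / 2^11.
Output = V_min + (1937/2048) × range = -2.2 + 0.945801 × 9.1 V
      = -2.2 + 8.60679 = 6.40679 V.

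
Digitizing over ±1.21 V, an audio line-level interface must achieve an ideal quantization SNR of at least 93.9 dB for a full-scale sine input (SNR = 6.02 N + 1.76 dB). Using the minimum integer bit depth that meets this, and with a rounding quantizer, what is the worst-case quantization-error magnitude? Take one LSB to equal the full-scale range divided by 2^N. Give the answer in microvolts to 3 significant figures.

Span: 1.21 V − (-1.21 V) = 2.42 V.
N ≥ (93.9 − 1.76)/6.02 = 15.306 → N_min = 16.
Step size = 2.42/65536 V = 36.926 µV.
|e|_max = LSB/2 = 18.5 µV.

18.5 µV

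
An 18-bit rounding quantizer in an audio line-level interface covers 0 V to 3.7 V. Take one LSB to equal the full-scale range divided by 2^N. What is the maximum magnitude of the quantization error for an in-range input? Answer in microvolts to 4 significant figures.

Full-scale range = 3.7 V.
LSB = 3.7 V / 2^18 = 14.1144 µV.
|e|_max = LSB/2 = 7.057 µV.

7.057 µV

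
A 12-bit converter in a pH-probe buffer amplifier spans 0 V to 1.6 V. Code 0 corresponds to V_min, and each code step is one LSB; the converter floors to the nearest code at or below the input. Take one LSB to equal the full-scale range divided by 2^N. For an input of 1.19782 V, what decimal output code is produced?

V_FS = 1.6 V. LSB = 1.6 V / 2^12 ≈ 390.6 µV.
code = ⌊(V_in − V_min)/LSB⌋ = ⌊(V_in − V_min) × 2^12 / range⌋
     = ⌊(1.19782 − (0)) × 4096 / 1.6⌋ = ⌊1.19782 × 4096/1.6⌋
     = ⌊3066.419⌋ = 3066.

3066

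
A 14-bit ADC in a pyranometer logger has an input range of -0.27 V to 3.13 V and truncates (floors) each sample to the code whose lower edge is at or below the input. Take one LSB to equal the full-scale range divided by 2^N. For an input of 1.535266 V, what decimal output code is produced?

The full-scale span is 3.13 − (-0.27) = 3.4 V. LSB = 3.4 V / 2^14 ≈ 207.5 µV.
(V_in − V_min) × 2^14/range = (1.535266 − (-0.27)) × 16384/3.4 = 8699.258.
Floor → code = 8699.

8699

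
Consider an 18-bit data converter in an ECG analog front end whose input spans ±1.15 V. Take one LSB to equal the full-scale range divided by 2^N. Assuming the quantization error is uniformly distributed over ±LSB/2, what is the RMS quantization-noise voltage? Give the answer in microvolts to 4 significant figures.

The full-scale span is 1.15 − (-1.15) = 2.3 V.
Step size = 2.3/262144 V = 8.77380 µV.
RMS of a uniform error over width LSB is LSB/√12 = 2.533 µV.

2.533 µV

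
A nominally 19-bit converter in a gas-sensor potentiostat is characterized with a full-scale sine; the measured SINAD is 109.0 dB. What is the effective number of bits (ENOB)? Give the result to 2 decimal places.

Inverting SNR = 6.02 N + 1.76: N_eff = (109.0 − 1.76)/6.02 = 17.8140.

17.81 bits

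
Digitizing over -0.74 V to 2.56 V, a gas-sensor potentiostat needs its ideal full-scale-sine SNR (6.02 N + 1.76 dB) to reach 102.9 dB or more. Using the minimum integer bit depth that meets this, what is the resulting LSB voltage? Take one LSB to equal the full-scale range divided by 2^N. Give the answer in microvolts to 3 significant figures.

Span: 2.56 V − (-0.74 V) = 3.3 V.
Solving 6.02 N ≥ 102.9 − 1.76: N ≥ 16.801. Round up → N = 17.
LSB = 3.3 V / 2^17 = 25.2 µV.

25.2 µV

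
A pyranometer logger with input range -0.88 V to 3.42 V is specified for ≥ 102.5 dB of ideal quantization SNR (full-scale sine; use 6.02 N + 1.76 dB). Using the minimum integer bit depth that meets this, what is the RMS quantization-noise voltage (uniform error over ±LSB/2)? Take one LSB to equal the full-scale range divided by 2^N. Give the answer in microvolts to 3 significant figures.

9.47 µV

Span: 3.42 V − (-0.88 V) = 4.3 V.
Required N = ⌈(102.5 − 1.76)/6.02⌉ = ⌈16.734⌉ = 17.
LSB = 4.3 V / 2^17 = 32.806 µV.
σ_q = LSB/√12 = 32.806 µV/3.4641 = 9.47 µV.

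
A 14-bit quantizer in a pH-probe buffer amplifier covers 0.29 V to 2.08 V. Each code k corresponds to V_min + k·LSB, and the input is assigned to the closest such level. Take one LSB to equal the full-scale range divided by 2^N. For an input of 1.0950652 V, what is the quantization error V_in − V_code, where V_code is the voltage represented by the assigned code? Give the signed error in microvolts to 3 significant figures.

−19.6 µV

Span: 2.08 V − (0.29 V) = 1.79 V. LSB = 1.79 V / 2^14 ≈ 109.3 µV.
(1.0950652 − (0.29)) / LSB = 0.8050652 × 16384/1.79 = 7368.8202. Nearest integer: k = 7369.
V_code = 0.29 + (7369/16384) × 1.79 = 1.0950848389 V.
Error = V_in − V_code = 1.0950652 − (1.0950848389) = −19.6 µV.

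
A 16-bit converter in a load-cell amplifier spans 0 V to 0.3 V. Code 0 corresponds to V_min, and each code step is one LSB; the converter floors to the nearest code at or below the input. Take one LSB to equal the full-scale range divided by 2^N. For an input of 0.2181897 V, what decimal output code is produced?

Span = 0.3 V. LSB = 0.3 V / 2^16 ≈ 4.578 µV.
code = ⌊(V_in − V_min)/LSB⌋ = ⌊(V_in − V_min) × 2^16 / range⌋
     = ⌊(0.2181897 − (0)) × 65536 / 0.3⌋ = ⌊0.2181897 × 65536/0.3⌋
     = ⌊47664.267⌋ = 47664.

47664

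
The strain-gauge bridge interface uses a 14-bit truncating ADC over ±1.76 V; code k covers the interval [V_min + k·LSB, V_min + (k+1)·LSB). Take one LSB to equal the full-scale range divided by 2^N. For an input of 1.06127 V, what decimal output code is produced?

13131

Span: 1.76 V − (-1.76 V) = 3.52 V. LSB = 3.52 V / 2^14 ≈ 214.8 µV.
V_in − V_min = 1.06127 − (-1.76) = 2.82127 V.
Divide by LSB: 2.82127 × 16384/3.52 = 13131.7295.
Truncating gives code 13131.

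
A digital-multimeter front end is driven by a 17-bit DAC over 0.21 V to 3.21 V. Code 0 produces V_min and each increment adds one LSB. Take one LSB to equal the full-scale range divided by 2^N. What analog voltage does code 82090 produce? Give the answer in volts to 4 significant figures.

2.089 V

Full-scale range = 3.21 V − (0.21 V) = 3 V. LSB = 3 V / 2^17.
Output = V_min + (82090/131072) × range = 0.21 + 0.626297 × 3 V
      = 0.21 V + 1.87889 V = 2.08889 V.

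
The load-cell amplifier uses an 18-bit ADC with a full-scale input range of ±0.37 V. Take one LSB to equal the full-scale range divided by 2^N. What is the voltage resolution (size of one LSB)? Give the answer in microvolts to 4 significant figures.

The full-scale span is 0.37 − (-0.37) = 0.74 V.
There are 2^18 = 262144 steps.
One LSB is 0.74 V / 262144 = 2.823 µV.

2.823 µV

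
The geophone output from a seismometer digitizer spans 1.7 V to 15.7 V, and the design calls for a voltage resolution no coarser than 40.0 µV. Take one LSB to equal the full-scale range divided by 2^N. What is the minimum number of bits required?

19 bits

The full-scale span is 15.7 − (1.7) = 14 V.
14 V / 40.0 µV = 350000. Since 2^18 = 262144 and 2^19 = 524288, N = 19.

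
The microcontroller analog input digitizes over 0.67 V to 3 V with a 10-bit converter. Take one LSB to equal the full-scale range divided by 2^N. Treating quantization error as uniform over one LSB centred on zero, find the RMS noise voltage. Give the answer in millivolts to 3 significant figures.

Span: 3 V − (0.67 V) = 2.33 V.
LSB = 2.33 V ÷ 2^10 = 2.33/1024 V = 2.2754 mV.
For a uniform distribution on [−LSB/2, +LSB/2], V_rms = LSB/√12 = 2.2754 mV/3.4641 = 0.657 mV.

0.657 mV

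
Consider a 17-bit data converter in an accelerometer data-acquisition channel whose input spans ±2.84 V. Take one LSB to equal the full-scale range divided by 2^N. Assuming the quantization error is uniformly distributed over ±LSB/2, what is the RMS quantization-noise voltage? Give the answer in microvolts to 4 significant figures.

Span: 2.84 V − (-2.84 V) = 5.68 V.
One LSB is 5.68 V / 131072 = 43.3350 µV.
RMS of a uniform error over width LSB is LSB/√12 = 12.51 µV.

12.51 µV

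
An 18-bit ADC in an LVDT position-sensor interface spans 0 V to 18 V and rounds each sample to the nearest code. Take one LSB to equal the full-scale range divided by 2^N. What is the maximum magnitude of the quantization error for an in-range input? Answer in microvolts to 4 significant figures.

34.33 µV

Full-scale range = 18 V.
LSB = 18 V / 2^18 = 68.6646 µV.
A rounding quantizer has |error| ≤ LSB/2 = 34.33 µV.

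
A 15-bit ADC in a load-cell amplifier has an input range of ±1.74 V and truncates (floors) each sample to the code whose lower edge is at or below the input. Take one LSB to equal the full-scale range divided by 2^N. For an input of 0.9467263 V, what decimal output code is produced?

Full-scale range = 1.74 V − (-1.74 V) = 3.48 V. LSB = 3.48 V / 2^15 ≈ 106.2 µV.
code = ⌊(V_in − V_min)/LSB⌋ = ⌊(V_in − V_min) × 2^15 / range⌋
     = ⌊(0.9467263 − (-1.74)) × 32768 / 3.48⌋ = ⌊2.6867263 × 32768/3.48⌋
     = ⌊25298.462⌋ = 25298.

25298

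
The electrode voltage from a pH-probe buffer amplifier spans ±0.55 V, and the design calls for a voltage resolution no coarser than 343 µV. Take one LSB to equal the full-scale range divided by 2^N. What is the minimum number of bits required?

12 bits

Full-scale range = 0.55 V − (-0.55 V) = 1.1 V.
Required number of levels: 1.1/343 µV = 3207.0; smallest N with 2^N ≥ that is 12.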